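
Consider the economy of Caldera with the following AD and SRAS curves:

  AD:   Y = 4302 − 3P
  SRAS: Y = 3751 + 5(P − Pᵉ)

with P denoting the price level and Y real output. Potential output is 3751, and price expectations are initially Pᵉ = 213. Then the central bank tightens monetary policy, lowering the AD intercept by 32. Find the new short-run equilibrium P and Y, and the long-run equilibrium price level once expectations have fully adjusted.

Short run: P = 198, Y = 3676. Long run: P = 173.

AD shifts left: new AD is Y = 4270 − 3P. With Pᵉ = 213, SRAS is Y = 2686 + 5P.
Short run: 4270 − 3P = 2686 + 5P gives 1584 = 8P, so P = 198 and Y = 4270 − 3·198 = 3676.
Y = 3676 is below potential 3751; expectations adjust and SRAS shifts right until Y = 3751.
Long run: on the new AD curve, 3751 = 4270 − 3P gives P = 173.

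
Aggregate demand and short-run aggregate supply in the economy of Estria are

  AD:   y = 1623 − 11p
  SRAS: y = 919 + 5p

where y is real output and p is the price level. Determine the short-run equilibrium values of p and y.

p = 44, y = 1139

Set AD = SRAS: 1623 − 11p = 919 + 5p, so 704 = 16p and p = 44.
Then y = 1623 − 11·44 = 1139.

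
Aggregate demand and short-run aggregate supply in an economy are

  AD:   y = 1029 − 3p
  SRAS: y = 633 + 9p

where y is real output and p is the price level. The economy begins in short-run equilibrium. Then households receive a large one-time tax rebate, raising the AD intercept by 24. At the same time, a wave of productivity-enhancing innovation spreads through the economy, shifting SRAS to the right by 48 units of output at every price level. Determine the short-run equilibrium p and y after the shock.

After both shocks: AD is y = 1053 − 3p and SRAS is y = 681 + 9p.
Setting them equal: 372 = 12p, so p = 31.
y = 1053 − 3·31 = 960.

p = 31, y = 960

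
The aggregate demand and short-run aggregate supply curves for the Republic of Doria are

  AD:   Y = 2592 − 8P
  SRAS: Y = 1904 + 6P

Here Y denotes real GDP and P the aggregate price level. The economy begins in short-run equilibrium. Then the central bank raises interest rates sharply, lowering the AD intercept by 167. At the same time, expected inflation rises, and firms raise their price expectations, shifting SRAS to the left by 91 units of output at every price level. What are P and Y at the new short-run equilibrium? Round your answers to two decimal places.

P = 43.71, Y = 2075.29

After both shocks: AD is Y = 2425 − 8P and SRAS is Y = 1813 + 6P.
Setting them equal: 612 = 14P, so P = 43.71.
Substituting into AD, Y = 2075.29.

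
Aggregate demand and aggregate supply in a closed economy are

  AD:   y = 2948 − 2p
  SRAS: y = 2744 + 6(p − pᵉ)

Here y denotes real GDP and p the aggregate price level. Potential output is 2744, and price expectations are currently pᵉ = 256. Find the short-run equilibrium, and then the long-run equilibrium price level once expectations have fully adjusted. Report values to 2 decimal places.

Short run: p = 217.50, y = 2513.00. Long run: p = 102.00.

Short run: with pᵉ = 256, SRAS is y = 1208 + 6p. Setting AD = SRAS gives 1740 = 8p, so p = 217.50 and y = 2948 − 2p = 2513.00.
Output 2513.00 is below potential 2744, so over time expected prices fall and SRAS shifts right until y returns to 2744.
Long run: y = 2744 on the AD curve gives 2744 = 2948 − 2p, so p = 102.00.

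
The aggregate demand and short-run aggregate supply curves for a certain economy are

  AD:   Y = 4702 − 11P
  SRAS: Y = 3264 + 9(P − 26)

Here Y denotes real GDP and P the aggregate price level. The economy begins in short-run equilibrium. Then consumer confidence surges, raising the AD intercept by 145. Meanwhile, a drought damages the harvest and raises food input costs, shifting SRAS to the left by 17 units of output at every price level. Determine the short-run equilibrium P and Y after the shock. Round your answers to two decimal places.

P = 91.70, Y = 3838.30

After both shocks: AD is Y = 4847 − 11P and SRAS is Y = 3013 + 9P.
Setting them equal: 1834 = 20P, so P = 91.70.
Substituting into AD, Y = 3838.30.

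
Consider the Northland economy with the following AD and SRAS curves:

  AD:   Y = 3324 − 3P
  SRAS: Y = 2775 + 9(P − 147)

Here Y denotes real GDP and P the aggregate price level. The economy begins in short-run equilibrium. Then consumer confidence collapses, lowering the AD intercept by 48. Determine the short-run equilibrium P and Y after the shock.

P = 152, Y = 2820

This is a negative demand shock: AD shifts left.
New AD: Y = 3276 − 3P.
SRAS can be written Y = 1452 + 9P.
Set AD = SRAS: 3276 − 3P = 1452 + 9P, so 1824 = 12P and P = 152.
Y = 3276 − 3·152 = 2820.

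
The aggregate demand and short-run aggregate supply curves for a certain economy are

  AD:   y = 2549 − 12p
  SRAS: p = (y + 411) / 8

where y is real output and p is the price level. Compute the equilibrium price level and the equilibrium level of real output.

p = 148, y = 773

Rearrange SRAS to y = 8p − 411.
Set AD = SRAS: 2549 − 12p = 8p − 411, so 2960 = 20p and p = 148.
Then y = 2549 − 12·148 = 773.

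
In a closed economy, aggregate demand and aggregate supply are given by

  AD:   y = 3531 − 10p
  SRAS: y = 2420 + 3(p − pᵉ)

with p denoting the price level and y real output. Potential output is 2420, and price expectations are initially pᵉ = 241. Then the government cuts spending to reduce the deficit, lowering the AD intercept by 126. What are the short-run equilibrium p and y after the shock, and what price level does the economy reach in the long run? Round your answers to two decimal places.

AD shifts left: new AD is y = 3405 − 10p. With pᵉ = 241, SRAS is y = 1697 + 3p.
Short run: 3405 − 10p = 1697 + 3p gives 1708 = 13p, so p = 131.38 and y = 3405 − 10p = 2091.15.
y = 2091.15 is below potential 2420; expectations adjust and SRAS shifts right until y = 2420.
Long run: on the new AD curve, 2420 = 3405 − 10p gives p = 98.50.

Short run: p = 131.38, y = 2091.15. Long run: p = 98.50.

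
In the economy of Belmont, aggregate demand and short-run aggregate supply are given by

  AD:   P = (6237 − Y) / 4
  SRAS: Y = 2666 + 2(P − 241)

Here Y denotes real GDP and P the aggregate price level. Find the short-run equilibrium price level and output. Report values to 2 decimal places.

P = 675.50, Y = 3535.00

Write SRAS as Y = 2666 + 2P − 482 = 2184 + 2P.
Rearrange AD to Y = 6237 − 4P.
Set AD = SRAS: 6237 − 4P = 2184 + 2P, so 4053 = 6P and P = 675.50.
Substituting into AD, Y = 6237 − 4P = 3535.00.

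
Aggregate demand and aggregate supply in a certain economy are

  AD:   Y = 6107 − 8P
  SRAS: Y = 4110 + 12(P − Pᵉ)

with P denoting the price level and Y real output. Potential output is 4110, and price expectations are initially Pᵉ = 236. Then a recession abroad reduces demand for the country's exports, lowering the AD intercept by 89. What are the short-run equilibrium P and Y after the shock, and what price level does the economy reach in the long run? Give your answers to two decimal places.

Short run: P = 237.00, Y = 4122.00. Long run: P = 238.50.

AD shifts left: new AD is Y = 6018 − 8P. With Pᵉ = 236, SRAS is Y = 1278 + 12P.
Short run: 6018 − 8P = 1278 + 12P gives 4740 = 20P, so P = 237.00 and Y = 6018 − 8P = 4122.00.
Y = 4122.00 is above potential 4110; expectations adjust and SRAS shifts left until Y = 4110.
Long run: on the new AD curve, 4110 = 6018 − 8P gives P = 238.50.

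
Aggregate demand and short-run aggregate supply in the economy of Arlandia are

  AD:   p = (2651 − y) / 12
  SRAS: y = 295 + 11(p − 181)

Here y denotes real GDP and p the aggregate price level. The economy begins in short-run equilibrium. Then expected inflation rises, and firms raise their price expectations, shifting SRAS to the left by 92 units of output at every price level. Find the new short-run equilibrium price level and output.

p = 193, y = 335

This is a negative supply shock: SRAS shifts left.
New SRAS: y = 11p − 1788.
Set AD = SRAS: 2651 − 12p = 11p − 1788, so 4439 = 23p and p = 193.
y = 2651 − 12·193 = 335.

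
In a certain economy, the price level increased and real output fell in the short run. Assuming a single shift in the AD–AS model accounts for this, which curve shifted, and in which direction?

SRAS shifted left

P rose and Y fell. An AD shift moves P and Y in the same direction; an SRAS shift moves them in opposite directions.
Here P and Y moved in opposite directions, so the SRAS curve shifted.
Since Y fell, SRAS shifted left.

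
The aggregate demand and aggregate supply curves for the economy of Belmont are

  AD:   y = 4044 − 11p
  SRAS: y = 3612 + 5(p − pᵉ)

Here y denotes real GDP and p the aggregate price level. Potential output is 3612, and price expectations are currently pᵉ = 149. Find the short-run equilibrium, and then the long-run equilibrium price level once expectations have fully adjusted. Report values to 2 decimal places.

Short run: p = 73.56, y = 3234.81. Long run: p = 39.27.

Short run: with pᵉ = 149, SRAS is y = 2867 + 5p. Setting AD = SRAS gives 1177 = 16p, so p = 73.56 and y = 4044 − 11p = 3234.81.
Output 3234.81 is below potential 3612, so over time expected prices fall and SRAS shifts right until y returns to 3612.
Long run: y = 3612 on the AD curve gives 3612 = 4044 − 11p, so p = 39.27.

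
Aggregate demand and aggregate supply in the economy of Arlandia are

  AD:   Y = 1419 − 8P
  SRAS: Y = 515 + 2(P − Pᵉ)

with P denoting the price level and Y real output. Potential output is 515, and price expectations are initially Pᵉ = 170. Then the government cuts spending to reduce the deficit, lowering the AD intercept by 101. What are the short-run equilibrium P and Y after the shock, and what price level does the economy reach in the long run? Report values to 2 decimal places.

Short run: P = 114.30, Y = 403.60. Long run: P = 100.38.

AD shifts left: new AD is Y = 1318 − 8P. With Pᵉ = 170, SRAS is Y = 175 + 2P.
Short run: 1318 − 8P = 175 + 2P gives 1143 = 10P, so P = 114.30 and Y = 1318 − 8P = 403.60.
Y = 403.60 is below potential 515; expectations adjust and SRAS shifts right until Y = 515.
Long run: on the new AD curve, 515 = 1318 − 8P gives P = 100.38.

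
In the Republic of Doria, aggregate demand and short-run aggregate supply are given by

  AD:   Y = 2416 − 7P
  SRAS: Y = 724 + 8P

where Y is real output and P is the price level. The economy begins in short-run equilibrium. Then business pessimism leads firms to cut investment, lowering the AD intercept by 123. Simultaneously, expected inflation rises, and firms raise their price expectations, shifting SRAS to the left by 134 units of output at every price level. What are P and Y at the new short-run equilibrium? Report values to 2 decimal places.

P = 113.53, Y = 1498.27

After both shocks: AD is Y = 2293 − 7P and SRAS is Y = 590 + 8P.
Setting them equal: 1703 = 15P, so P = 113.53.
Substituting into AD, Y = 1498.27.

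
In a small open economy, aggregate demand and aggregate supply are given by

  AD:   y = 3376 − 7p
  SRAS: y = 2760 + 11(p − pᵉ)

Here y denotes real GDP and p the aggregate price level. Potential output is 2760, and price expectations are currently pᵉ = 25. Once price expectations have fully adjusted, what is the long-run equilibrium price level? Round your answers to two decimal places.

Long-run p = 88.00

Short run: with pᵉ = 25, SRAS is y = 2485 + 11p. Setting AD = SRAS gives 891 = 18p, so p = 49.50 and y = 3376 − 7p = 3029.50.
Output 3029.50 is above potential 2760, so over time expected prices rise and SRAS shifts left until y returns to 2760.
Long run: y = 2760 on the AD curve gives 2760 = 3376 − 7p, so p = 88.00.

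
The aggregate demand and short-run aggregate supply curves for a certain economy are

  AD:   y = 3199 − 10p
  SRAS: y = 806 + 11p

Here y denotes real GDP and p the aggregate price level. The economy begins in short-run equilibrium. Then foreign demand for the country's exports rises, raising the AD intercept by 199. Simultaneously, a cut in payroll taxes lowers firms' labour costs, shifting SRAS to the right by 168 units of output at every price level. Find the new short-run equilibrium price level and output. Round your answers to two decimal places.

p = 115.43, y = 2243.71

After both shocks: AD is y = 3398 − 10p and SRAS is y = 974 + 11p.
Setting them equal: 2424 = 21p, so p = 115.43.
Substituting into AD, y = 2243.71.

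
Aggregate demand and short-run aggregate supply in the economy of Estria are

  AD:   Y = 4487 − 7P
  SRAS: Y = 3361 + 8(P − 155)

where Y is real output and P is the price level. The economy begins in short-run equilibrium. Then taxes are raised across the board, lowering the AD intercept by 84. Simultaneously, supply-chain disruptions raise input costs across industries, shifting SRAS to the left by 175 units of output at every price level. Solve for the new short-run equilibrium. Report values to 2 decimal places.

After both shocks: AD is Y = 4403 − 7P and SRAS is Y = 1946 + 8P.
Setting them equal: 2457 = 15P, so P = 163.80.
Substituting into AD, Y = 3256.40.

P = 163.80, Y = 3256.40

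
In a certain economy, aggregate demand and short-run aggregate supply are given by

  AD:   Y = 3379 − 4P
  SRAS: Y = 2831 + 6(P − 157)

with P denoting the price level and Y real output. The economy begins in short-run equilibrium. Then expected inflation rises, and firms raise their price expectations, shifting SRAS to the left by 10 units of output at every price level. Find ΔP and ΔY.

ΔP = +1, ΔY = -4

This is a negative supply shock: SRAS shifts left.
New SRAS: Y = 1879 + 6P.
Set AD = SRAS: 3379 − 4P = 1879 + 6P, so 1500 = 10P and P = 150.
Y = 3379 − 4·150 = 2779.
Initially P = 149, Y = 2783, so ΔP = +1 and ΔY = -4.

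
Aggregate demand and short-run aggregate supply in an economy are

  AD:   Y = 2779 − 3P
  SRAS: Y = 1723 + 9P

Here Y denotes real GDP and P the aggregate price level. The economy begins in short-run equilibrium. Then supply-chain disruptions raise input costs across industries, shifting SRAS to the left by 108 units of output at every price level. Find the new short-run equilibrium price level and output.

P = 97, Y = 2488

This is a negative supply shock: SRAS shifts left.
New SRAS: Y = 1615 + 9P.
Set AD = SRAS: 2779 − 3P = 1615 + 9P, so 1164 = 12P and P = 97.
Y = 2779 − 3·97 = 2488.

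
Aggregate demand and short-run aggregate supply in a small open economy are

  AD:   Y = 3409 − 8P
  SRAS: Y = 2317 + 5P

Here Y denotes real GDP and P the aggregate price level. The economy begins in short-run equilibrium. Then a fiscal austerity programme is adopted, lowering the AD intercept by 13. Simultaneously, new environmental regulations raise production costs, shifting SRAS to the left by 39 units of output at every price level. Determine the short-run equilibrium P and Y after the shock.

After both shocks: AD is Y = 3396 − 8P and SRAS is Y = 2278 + 5P.
Setting them equal: 1118 = 13P, so P = 86.
Y = 3396 − 8·86 = 2708.

P = 86, Y = 2708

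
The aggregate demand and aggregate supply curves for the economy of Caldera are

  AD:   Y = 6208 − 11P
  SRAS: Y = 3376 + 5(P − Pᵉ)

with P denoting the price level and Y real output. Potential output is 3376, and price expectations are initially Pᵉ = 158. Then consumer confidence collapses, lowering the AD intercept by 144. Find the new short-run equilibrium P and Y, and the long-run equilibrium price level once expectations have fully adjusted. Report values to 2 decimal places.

AD shifts left: new AD is Y = 6064 − 11P. With Pᵉ = 158, SRAS is Y = 2586 + 5P.
Short run: 6064 − 11P = 2586 + 5P gives 3478 = 16P, so P = 217.38 and Y = 6064 − 11P = 3672.88.
Y = 3672.88 is above potential 3376; expectations adjust and SRAS shifts left until Y = 3376.
Long run: on the new AD curve, 3376 = 6064 − 11P gives P = 244.36.

Short run: P = 217.38, Y = 3672.88. Long run: P = 244.36.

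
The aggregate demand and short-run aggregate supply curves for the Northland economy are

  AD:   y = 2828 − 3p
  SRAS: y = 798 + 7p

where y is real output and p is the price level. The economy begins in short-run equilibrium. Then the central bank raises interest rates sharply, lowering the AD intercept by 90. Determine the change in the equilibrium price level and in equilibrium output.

This is a negative demand shock: AD shifts left.
New AD: y = 2738 − 3p.
Set AD = SRAS: 2738 − 3p = 798 + 7p, so 1940 = 10p and p = 194.
y = 2738 − 3·194 = 2156.
Initially p = 203, y = 2219, so Δp = -9 and Δy = -63.

Δp = -9, Δy = -63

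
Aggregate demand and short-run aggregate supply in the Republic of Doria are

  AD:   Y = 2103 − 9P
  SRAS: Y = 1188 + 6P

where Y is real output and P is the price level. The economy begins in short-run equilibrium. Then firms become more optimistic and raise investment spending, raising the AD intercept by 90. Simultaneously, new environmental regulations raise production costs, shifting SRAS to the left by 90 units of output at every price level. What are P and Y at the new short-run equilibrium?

P = 73, Y = 1536

After both shocks: AD is Y = 2193 − 9P and SRAS is Y = 1098 + 6P.
Setting them equal: 1095 = 15P, so P = 73.
Y = 2193 − 9·73 = 1536.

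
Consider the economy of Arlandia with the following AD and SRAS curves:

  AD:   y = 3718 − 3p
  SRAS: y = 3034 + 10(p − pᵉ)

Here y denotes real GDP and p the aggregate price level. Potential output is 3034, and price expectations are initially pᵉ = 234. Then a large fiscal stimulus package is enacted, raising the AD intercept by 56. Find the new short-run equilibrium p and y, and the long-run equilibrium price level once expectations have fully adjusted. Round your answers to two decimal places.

Short run: p = 236.92, y = 3063.23. Long run: p = 246.67.

AD shifts right: new AD is y = 3774 − 3p. With pᵉ = 234, SRAS is y = 694 + 10p.
Short run: 3774 − 3p = 694 + 10p gives 3080 = 13p, so p = 236.92 and y = 3774 − 3p = 3063.23.
y = 3063.23 is above potential 3034; expectations adjust and SRAS shifts left until y = 3034.
Long run: on the new AD curve, 3034 = 3774 − 3p gives p = 246.67.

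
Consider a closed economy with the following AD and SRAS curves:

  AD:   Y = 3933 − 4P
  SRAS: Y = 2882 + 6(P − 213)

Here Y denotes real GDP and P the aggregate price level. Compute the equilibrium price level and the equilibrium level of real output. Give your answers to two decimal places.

Write SRAS as Y = 2882 + 6P − 1278 = 1604 + 6P.
Set AD = SRAS: 3933 − 4P = 1604 + 6P, so 2329 = 10P and P = 232.90.
Substituting into AD, Y = 3933 − 4P = 3001.40.

P = 232.90, Y = 3001.40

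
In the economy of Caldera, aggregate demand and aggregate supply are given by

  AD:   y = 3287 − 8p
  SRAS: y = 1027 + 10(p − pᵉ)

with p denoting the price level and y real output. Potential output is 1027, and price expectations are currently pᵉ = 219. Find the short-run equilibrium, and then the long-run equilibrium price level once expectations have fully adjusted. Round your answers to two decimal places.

Short run: with pᵉ = 219, SRAS is y = 10p − 1163. Setting AD = SRAS gives 4450 = 18p, so p = 247.22 and y = 3287 − 8p = 1309.22.
Output 1309.22 is above potential 1027, so over time expected prices rise and SRAS shifts left until y returns to 1027.
Long run: y = 1027 on the AD curve gives 1027 = 3287 − 8p, so p = 282.50.

Short run: p = 247.22, y = 1309.22. Long run: p = 282.50.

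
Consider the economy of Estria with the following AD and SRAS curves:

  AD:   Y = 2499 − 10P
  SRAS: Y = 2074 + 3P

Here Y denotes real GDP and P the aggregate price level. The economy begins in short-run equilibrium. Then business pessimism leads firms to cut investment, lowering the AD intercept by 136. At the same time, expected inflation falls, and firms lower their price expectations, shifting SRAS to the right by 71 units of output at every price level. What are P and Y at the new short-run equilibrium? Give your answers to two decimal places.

P = 16.77, Y = 2195.31

After both shocks: AD is Y = 2363 − 10P and SRAS is Y = 2145 + 3P.
Setting them equal: 218 = 13P, so P = 16.77.
Substituting into AD, Y = 2195.31.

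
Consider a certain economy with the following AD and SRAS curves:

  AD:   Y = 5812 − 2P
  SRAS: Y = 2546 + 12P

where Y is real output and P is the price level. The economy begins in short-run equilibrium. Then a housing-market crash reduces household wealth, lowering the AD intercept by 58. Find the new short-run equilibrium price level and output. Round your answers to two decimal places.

P = 229.14, Y = 5295.71

This is a negative demand shock: AD shifts left.
New AD: Y = 5754 − 2P.
Set AD = SRAS: 5754 − 2P = 2546 + 12P, so 3208 = 14P and P = 229.14.
Substituting into AD, Y = 5295.71.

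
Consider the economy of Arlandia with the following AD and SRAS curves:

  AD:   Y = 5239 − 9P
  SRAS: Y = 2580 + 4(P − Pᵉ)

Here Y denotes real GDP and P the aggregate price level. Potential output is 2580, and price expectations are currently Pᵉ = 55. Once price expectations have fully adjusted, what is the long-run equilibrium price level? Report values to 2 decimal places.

Short run: with Pᵉ = 55, SRAS is Y = 2360 + 4P. Setting AD = SRAS gives 2879 = 13P, so P = 221.46 and Y = 5239 − 9P = 3245.85.
Output 3245.85 is above potential 2580, so over time expected prices rise and SRAS shifts left until Y returns to 2580.
Long run: Y = 2580 on the AD curve gives 2580 = 5239 − 9P, so P = 295.44.

Long-run P = 295.44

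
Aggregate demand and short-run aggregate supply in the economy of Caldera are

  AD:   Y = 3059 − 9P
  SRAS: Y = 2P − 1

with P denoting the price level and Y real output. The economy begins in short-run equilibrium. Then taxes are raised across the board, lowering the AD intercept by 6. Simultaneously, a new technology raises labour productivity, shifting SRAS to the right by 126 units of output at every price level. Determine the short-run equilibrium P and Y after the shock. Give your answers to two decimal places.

P = 266.18, Y = 657.36

After both shocks: AD is Y = 3053 − 9P and SRAS is Y = 125 + 2P.
Setting them equal: 2928 = 11P, so P = 266.18.
Substituting into AD, Y = 657.36.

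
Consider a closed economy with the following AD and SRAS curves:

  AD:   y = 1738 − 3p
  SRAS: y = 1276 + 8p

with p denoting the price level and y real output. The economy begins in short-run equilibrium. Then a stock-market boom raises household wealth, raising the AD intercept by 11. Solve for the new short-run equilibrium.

This is a positive demand shock: AD shifts right.
New AD: y = 1749 − 3p.
Set AD = SRAS: 1749 − 3p = 1276 + 8p, so 473 = 11p and p = 43.
y = 1749 − 3·43 = 1620.

p = 43, y = 1620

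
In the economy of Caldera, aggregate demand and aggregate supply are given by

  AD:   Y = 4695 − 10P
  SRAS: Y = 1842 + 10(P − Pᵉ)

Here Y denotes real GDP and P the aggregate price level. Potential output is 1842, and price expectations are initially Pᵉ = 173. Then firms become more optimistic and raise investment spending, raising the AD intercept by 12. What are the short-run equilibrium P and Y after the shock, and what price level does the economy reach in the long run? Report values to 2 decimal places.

Short run: P = 229.75, Y = 2409.50. Long run: P = 286.50.

AD shifts right: new AD is Y = 4707 − 10P. With Pᵉ = 173, SRAS is Y = 112 + 10P.
Short run: 4707 − 10P = 112 + 10P gives 4595 = 20P, so P = 229.75 and Y = 4707 − 10P = 2409.50.
Y = 2409.50 is above potential 1842; expectations adjust and SRAS shifts left until Y = 1842.
Long run: on the new AD curve, 1842 = 4707 − 10P gives P = 286.50.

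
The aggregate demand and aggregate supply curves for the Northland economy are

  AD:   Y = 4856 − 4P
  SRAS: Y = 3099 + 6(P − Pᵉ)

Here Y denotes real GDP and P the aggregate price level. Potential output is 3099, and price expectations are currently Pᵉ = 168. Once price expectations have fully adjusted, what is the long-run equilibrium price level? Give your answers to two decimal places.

Long-run P = 439.25

Short run: with Pᵉ = 168, SRAS is Y = 2091 + 6P. Setting AD = SRAS gives 2765 = 10P, so P = 276.50 and Y = 4856 − 4P = 3750.00.
Output 3750.00 is above potential 3099, so over time expected prices rise and SRAS shifts left until Y returns to 3099.
Long run: Y = 3099 on the AD curve gives 3099 = 4856 − 4P, so P = 439.25.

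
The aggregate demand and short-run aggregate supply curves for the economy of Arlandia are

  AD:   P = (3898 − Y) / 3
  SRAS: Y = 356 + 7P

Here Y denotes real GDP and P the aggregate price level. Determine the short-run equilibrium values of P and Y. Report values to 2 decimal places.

Rearrange AD to Y = 3898 − 3P.
Set AD = SRAS: 3898 − 3P = 356 + 7P, so 3542 = 10P and P = 354.20.
Substituting into AD, Y = 3898 − 3P = 2835.40.

P = 354.20, Y = 2835.40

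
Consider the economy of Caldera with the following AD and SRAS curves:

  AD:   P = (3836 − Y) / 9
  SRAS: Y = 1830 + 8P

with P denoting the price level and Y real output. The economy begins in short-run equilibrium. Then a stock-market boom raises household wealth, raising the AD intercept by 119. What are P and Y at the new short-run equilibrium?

This is a positive demand shock: AD shifts right.
New AD: Y = 3955 − 9P.
Set AD = SRAS: 3955 − 9P = 1830 + 8P, so 2125 = 17P and P = 125.
Y = 3955 − 9·125 = 2830.

P = 125, Y = 2830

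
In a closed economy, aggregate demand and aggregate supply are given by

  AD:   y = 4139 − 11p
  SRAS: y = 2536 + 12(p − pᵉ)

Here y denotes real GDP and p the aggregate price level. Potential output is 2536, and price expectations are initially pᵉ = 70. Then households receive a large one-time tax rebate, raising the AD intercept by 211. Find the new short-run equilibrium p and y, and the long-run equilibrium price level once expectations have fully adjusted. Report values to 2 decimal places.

Short run: p = 115.39, y = 3080.70. Long run: p = 164.91.

AD shifts right: new AD is y = 4350 − 11p. With pᵉ = 70, SRAS is y = 1696 + 12p.
Short run: 4350 − 11p = 1696 + 12p gives 2654 = 23p, so p = 115.39 and y = 4350 − 11p = 3080.70.
y = 3080.70 is above potential 2536; expectations adjust and SRAS shifts left until y = 2536.
Long run: on the new AD curve, 2536 = 4350 − 11p gives p = 164.91.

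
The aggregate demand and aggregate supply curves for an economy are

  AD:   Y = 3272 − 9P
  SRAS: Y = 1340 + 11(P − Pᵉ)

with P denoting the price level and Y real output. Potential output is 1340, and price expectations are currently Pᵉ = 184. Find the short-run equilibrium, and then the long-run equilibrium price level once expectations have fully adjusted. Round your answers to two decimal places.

Short run: with Pᵉ = 184, SRAS is Y = 11P − 684. Setting AD = SRAS gives 3956 = 20P, so P = 197.80 and Y = 3272 − 9P = 1491.80.
Output 1491.80 is above potential 1340, so over time expected prices rise and SRAS shifts left until Y returns to 1340.
Long run: Y = 1340 on the AD curve gives 1340 = 3272 − 9P, so P = 214.67.

Short run: P = 197.80, Y = 1491.80. Long run: P = 214.67.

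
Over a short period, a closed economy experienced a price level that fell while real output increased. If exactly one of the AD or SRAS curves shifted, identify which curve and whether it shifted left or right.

P fell and Y rose. An AD shift moves P and Y in the same direction; an SRAS shift moves them in opposite directions.
Here P and Y moved in opposite directions, so the SRAS curve shifted.
Since Y rose, SRAS shifted right.

SRAS shifted right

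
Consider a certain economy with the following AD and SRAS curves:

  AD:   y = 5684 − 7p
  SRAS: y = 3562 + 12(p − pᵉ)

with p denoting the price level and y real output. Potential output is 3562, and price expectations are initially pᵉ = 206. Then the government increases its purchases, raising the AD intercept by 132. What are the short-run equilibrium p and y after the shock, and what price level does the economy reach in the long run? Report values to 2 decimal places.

Short run: p = 248.74, y = 4074.84. Long run: p = 322.00.

AD shifts right: new AD is y = 5816 − 7p. With pᵉ = 206, SRAS is y = 1090 + 12p.
Short run: 5816 − 7p = 1090 + 12p gives 4726 = 19p, so p = 248.74 and y = 5816 − 7p = 4074.84.
y = 4074.84 is above potential 3562; expectations adjust and SRAS shifts left until y = 3562.
Long run: on the new AD curve, 3562 = 5816 − 7p gives p = 322.00.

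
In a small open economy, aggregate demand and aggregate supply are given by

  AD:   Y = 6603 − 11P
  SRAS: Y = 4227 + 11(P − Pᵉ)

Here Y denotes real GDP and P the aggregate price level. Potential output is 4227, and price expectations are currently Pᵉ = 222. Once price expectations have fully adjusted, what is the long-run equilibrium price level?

Long-run P = 216

Short run: with Pᵉ = 222, SRAS is Y = 1785 + 11P. Setting AD = SRAS gives 4818 = 22P, so P = 219 and Y = 6603 − 11·219 = 4194.
Output 4194 is below potential 4227, so over time expected prices fall and SRAS shifts right until Y returns to 4227.
Long run: Y = 4227 on the AD curve gives 4227 = 6603 − 11P, so P = 216.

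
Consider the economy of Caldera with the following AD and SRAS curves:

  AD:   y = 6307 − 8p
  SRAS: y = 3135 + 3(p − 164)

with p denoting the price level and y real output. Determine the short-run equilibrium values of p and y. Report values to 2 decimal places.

Write SRAS as y = 3135 + 3p − 492 = 2643 + 3p.
Set AD = SRAS: 6307 − 8p = 2643 + 3p, so 3664 = 11p and p = 333.09.
Substituting into AD, y = 6307 − 8p = 3642.27.

p = 333.09, y = 3642.27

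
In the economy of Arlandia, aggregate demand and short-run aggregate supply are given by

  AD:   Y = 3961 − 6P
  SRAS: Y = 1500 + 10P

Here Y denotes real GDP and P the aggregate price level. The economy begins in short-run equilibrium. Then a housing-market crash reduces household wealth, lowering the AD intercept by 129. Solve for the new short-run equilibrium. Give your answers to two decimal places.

P = 145.75, Y = 2957.50

This is a negative demand shock: AD shifts left.
New AD: Y = 3832 − 6P.
Set AD = SRAS: 3832 − 6P = 1500 + 10P, so 2332 = 16P and P = 145.75.
Substituting into AD, Y = 2957.50.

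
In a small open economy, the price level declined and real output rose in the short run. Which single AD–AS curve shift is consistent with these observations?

SRAS shifted right

P fell and Y rose. An AD shift moves P and Y in the same direction; an SRAS shift moves them in opposite directions.
Here P and Y moved in opposite directions, so the SRAS curve shifted.
Since Y rose, SRAS shifted right.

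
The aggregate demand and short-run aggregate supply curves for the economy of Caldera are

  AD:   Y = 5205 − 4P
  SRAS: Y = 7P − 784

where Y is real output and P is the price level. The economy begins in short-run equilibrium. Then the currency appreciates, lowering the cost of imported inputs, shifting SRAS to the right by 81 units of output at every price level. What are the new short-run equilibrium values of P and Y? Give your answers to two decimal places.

This is a positive supply shock: SRAS shifts right.
New SRAS: Y = 7P − 703.
Set AD = SRAS: 5205 − 4P = 7P − 703, so 5908 = 11P and P = 537.09.
Substituting into AD, Y = 3056.64.

P = 537.09, Y = 3056.64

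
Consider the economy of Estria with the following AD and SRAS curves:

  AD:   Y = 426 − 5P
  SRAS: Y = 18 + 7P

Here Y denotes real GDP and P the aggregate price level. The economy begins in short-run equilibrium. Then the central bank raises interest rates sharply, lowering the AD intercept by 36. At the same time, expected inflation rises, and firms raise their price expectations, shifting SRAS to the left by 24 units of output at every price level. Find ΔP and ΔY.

ΔP = -1, ΔY = -31

After both shocks: AD is Y = 390 − 5P and SRAS is Y = 7P − 6.
Setting them equal: 396 = 12P, so P = 33.
Y = 390 − 5·33 = 225.
Initially P = 34, Y = 256, so ΔP = -1 and ΔY = -31.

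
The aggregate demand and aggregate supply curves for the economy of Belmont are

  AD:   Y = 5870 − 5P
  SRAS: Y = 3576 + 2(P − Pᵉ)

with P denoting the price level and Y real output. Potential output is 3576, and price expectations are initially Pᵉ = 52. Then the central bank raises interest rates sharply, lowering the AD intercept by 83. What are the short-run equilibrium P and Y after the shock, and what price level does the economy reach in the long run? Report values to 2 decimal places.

Short run: P = 330.71, Y = 4133.43. Long run: P = 442.20.

AD shifts left: new AD is Y = 5787 − 5P. With Pᵉ = 52, SRAS is Y = 3472 + 2P.
Short run: 5787 − 5P = 3472 + 2P gives 2315 = 7P, so P = 330.71 and Y = 5787 − 5P = 4133.43.
Y = 4133.43 is above potential 3576; expectations adjust and SRAS shifts left until Y = 3576.
Long run: on the new AD curve, 3576 = 5787 − 5P gives P = 442.20.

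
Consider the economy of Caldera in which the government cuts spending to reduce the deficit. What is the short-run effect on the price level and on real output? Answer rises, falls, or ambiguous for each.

Price level: falls; output: falls

This is a negative demand shock: AD shifts left.
Moving along the upward-sloping SRAS curve, P falls and Y falls.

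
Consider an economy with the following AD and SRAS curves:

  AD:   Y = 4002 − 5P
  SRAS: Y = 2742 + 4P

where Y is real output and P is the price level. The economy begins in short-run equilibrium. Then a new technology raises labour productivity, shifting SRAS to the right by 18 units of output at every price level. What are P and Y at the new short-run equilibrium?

P = 138, Y = 3312

This is a positive supply shock: SRAS shifts right.
New SRAS: Y = 2760 + 4P.
Set AD = SRAS: 4002 − 5P = 2760 + 4P, so 1242 = 9P and P = 138.
Y = 4002 − 5·138 = 3312.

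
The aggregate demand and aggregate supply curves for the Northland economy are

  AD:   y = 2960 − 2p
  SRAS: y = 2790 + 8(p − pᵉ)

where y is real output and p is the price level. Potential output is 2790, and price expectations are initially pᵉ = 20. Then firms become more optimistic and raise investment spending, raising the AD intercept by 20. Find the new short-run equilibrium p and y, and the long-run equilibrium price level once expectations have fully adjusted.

AD shifts right: new AD is y = 2980 − 2p. With pᵉ = 20, SRAS is y = 2630 + 8p.
Short run: 2980 − 2p = 2630 + 8p gives 350 = 10p, so p = 35 and y = 2980 − 2·35 = 2910.
y = 2910 is above potential 2790; expectations adjust and SRAS shifts left until y = 2790.
Long run: on the new AD curve, 2790 = 2980 − 2p gives p = 95.

Short run: p = 35, y = 2910. Long run: p = 95.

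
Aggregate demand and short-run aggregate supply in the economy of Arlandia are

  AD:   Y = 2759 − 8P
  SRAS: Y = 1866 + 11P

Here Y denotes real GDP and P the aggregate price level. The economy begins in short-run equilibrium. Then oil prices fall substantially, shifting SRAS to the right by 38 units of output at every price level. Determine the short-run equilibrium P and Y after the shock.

This is a positive supply shock: SRAS shifts right.
New SRAS: Y = 1904 + 11P.
Set AD = SRAS: 2759 − 8P = 1904 + 11P, so 855 = 19P and P = 45.
Y = 2759 − 8·45 = 2399.

P = 45, Y = 2399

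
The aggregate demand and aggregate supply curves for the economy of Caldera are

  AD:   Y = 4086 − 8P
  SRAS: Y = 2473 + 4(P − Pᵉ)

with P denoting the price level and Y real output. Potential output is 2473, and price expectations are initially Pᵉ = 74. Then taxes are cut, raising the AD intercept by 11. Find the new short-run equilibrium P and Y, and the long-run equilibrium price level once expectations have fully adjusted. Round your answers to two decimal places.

AD shifts right: new AD is Y = 4097 − 8P. With Pᵉ = 74, SRAS is Y = 2177 + 4P.
Short run: 4097 − 8P = 2177 + 4P gives 1920 = 12P, so P = 160.00 and Y = 4097 − 8P = 2817.00.
Y = 2817.00 is above potential 2473; expectations adjust and SRAS shifts left until Y = 2473.
Long run: on the new AD curve, 2473 = 4097 − 8P gives P = 203.00.

Short run: P = 160.00, Y = 2817.00. Long run: P = 203.00.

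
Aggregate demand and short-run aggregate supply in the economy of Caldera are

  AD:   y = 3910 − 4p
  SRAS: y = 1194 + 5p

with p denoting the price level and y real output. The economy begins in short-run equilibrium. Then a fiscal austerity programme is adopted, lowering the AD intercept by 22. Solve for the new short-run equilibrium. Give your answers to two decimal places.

This is a negative demand shock: AD shifts left.
New AD: y = 3888 − 4p.
Set AD = SRAS: 3888 − 4p = 1194 + 5p, so 2694 = 9p and p = 299.33.
Substituting into AD, y = 2690.67.

p = 299.33, y = 2690.67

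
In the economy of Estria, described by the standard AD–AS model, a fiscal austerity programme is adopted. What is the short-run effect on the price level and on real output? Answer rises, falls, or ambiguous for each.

This is a negative demand shock: AD shifts left.
Moving along the upward-sloping SRAS curve, P falls and Y falls.

Price level: falls; output: falls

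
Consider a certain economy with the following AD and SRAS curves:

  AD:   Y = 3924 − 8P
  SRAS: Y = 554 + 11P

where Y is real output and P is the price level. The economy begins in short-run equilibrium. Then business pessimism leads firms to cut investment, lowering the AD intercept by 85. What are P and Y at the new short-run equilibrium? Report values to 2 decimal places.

This is a negative demand shock: AD shifts left.
New AD: Y = 3839 − 8P.
Set AD = SRAS: 3839 − 8P = 554 + 11P, so 3285 = 19P and P = 172.89.
Substituting into AD, Y = 2455.84.

P = 172.89, Y = 2455.84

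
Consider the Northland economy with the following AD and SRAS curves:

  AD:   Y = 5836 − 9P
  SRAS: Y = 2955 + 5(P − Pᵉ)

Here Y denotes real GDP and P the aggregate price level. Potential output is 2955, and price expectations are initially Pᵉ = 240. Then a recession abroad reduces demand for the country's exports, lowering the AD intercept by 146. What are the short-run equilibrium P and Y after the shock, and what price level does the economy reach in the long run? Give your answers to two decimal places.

Short run: P = 281.07, Y = 3160.36. Long run: P = 303.89.

AD shifts left: new AD is Y = 5690 − 9P. With Pᵉ = 240, SRAS is Y = 1755 + 5P.
Short run: 5690 − 9P = 1755 + 5P gives 3935 = 14P, so P = 281.07 and Y = 5690 − 9P = 3160.36.
Y = 3160.36 is above potential 2955; expectations adjust and SRAS shifts left until Y = 2955.
Long run: on the new AD curve, 2955 = 5690 − 9P gives P = 303.89.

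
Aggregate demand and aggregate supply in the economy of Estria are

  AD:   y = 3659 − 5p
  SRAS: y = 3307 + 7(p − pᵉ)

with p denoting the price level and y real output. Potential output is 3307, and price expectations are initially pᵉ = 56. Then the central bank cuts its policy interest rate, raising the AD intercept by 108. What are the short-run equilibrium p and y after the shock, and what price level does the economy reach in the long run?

Short run: p = 71, y = 3412. Long run: p = 92.

AD shifts right: new AD is y = 3767 − 5p. With pᵉ = 56, SRAS is y = 2915 + 7p.
Short run: 3767 − 5p = 2915 + 7p gives 852 = 12p, so p = 71 and y = 3767 − 5·71 = 3412.
y = 3412 is above potential 3307; expectations adjust and SRAS shifts left until y = 3307.
Long run: on the new AD curve, 3307 = 3767 − 5p gives p = 92.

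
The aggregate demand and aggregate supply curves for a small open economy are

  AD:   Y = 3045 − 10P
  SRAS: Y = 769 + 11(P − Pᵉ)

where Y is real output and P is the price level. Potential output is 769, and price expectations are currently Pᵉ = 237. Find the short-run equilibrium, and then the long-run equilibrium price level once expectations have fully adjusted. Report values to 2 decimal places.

Short run: P = 232.52, Y = 719.76. Long run: P = 227.60.

Short run: with Pᵉ = 237, SRAS is Y = 11P − 1838. Setting AD = SRAS gives 4883 = 21P, so P = 232.52 and Y = 3045 − 10P = 719.76.
Output 719.76 is below potential 769, so over time expected prices fall and SRAS shifts right until Y returns to 769.
Long run: Y = 769 on the AD curve gives 769 = 3045 − 10P, so P = 227.60.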